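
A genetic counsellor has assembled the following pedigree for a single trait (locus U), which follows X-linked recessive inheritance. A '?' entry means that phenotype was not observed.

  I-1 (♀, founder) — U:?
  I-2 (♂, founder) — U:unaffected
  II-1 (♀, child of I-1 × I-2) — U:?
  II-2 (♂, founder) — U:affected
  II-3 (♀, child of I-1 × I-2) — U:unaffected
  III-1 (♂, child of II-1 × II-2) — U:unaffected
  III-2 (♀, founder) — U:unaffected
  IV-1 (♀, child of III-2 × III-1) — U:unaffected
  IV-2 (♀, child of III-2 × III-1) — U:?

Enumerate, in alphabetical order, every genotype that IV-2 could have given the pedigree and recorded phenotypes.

IV-2 ∈ {X^UX^U, X^UX^u}

U/I-1 ? ·: X^UX^U|X^UX^u|X^uX^u
U/I-2 un ·: X^UY
U/II-1 ? I-1×I-2: X^UX^U|X^UX^u
U/II-2 aff ·: X^uY
U/II-3 un I-1×I-2: X^UX^U|X^UX^u
U/III-1 un II-1×II-2: X^UY
U/III-2 un ·: X^UX^U|X^UX^u
U/IV-1 un III-2×III-1: X^UX^U|X^UX^u
U/IV-2 ? III-2×III-1: X^UX^U|X^UX^u
⇒ U over [I-1,I-2,II-1,II-2,II-3,III-1,III-2,IV-1,IV-2]: 30 consistent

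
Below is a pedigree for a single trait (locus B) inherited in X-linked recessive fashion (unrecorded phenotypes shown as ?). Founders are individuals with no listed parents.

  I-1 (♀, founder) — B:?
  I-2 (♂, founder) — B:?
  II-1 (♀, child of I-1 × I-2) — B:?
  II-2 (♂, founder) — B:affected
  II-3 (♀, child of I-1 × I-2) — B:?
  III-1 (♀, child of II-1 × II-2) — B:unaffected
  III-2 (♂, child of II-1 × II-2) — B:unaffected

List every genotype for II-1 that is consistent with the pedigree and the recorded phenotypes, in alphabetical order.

II-1 ∈ {X^BX^B, X^BX^b}

B/I-1 ? ·: X^BX^B|X^BX^b|X^bX^b
B/I-2 ? ·: X^BY|X^bY
B/II-1 ? I-1×I-2: X^BX^B|X^BX^b
B/II-2 aff ·: X^bY
B/II-3 ? I-1×I-2: X^BX^B|X^BX^b|X^bX^b
B/III-1 un II-1×II-2: X^BX^b
B/III-2 un II-1×II-2: X^BY
⇒ B over [I-1,I-2,II-1,II-2,II-3,III-1,III-2]: 9 consistent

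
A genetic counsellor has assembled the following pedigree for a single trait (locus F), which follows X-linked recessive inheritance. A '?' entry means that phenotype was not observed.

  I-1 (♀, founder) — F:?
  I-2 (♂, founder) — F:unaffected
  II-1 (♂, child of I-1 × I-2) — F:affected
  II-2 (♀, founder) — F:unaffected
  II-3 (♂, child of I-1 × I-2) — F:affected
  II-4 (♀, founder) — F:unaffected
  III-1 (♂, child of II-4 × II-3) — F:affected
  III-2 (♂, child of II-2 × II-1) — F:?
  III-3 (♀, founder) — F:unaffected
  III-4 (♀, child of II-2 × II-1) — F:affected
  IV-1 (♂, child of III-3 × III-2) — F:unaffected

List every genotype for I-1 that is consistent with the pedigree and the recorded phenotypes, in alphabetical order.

I-1 ∈ {X^FX^f, X^fX^f}

F/I-1 ? ·: X^FX^f|X^fX^f
F/I-2 un ·: X^FY
F/II-1 aff I-1×I-2: X^fY
F/II-2 un ·: X^FX^f
F/II-3 aff I-1×I-2: X^fY
F/II-4 un ·: X^FX^f
F/III-1 aff II-4×II-3: X^fY
F/III-2 ? II-2×II-1: X^FY|X^fY
F/III-3 un ·: X^FX^F|X^FX^f
F/III-4 aff II-2×II-1: X^fX^f
F/IV-1 un III-3×III-2: X^FY
⇒ F over [I-1,I-2,II-1,II-2,II-3,II-4,III-1,III-2,III-3,III-4,IV-1]: 8 consistent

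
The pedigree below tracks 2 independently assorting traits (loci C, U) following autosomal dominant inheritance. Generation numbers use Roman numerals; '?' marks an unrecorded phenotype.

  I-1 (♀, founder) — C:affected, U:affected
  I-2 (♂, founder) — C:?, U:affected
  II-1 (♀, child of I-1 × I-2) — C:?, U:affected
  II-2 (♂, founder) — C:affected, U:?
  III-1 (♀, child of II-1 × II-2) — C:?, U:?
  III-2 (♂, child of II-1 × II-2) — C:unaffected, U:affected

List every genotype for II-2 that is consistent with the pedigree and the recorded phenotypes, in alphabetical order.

C/I-1 aff ·: Cc|CC
C/I-2 ? ·: cc|Cc|CC
C/II-1 ? I-1×I-2: cc|Cc
C/II-2 aff ·: Cc
C/III-1 ? II-1×II-2: cc|Cc|CC
C/III-2 un II-1×II-2: cc
⇒ C over [I-1,I-2,II-1,II-2,III-1,III-2]: 19 consistent
U/I-1 aff ·: Uu|UU
U/I-2 aff ·: Uu|UU
U/II-1 aff I-1×I-2: Uu|UU
U/II-2 ? ·: uu|Uu|UU
U/III-1 ? II-1×II-2: uu|Uu|UU
U/III-2 aff II-1×II-2: Uu|UU
⇒ U over [I-1,I-2,II-1,II-2,III-1,III-2]: 60 consistent

II-2 ∈ {Cc UU, Cc Uu, Cc uu}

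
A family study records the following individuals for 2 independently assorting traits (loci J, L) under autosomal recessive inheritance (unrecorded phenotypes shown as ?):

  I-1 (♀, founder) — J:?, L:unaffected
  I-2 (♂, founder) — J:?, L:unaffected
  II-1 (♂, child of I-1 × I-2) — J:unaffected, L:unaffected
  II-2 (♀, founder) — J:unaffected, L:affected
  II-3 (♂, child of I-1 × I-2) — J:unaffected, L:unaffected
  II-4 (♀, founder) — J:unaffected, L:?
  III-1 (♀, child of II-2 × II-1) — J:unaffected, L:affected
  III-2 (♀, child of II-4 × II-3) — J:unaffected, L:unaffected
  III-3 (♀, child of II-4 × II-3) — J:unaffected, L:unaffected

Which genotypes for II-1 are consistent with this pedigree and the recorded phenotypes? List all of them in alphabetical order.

J/I-1 ? ·: JJ|Jj|jj
J/I-2 ? ·: JJ|Jj|jj
J/II-1 un I-1×I-2: JJ|Jj
J/II-2 un ·: JJ|Jj
J/II-3 un I-1×I-2: JJ|Jj
J/II-4 un ·: JJ|Jj
J/III-1 un II-2×II-1: JJ|Jj
J/III-2 un II-4×II-3: JJ|Jj
J/III-3 un II-4×II-3: JJ|Jj
⇒ J over [I-1,I-2,II-1,II-2,II-3,II-4,III-1,III-2,III-3]: 416 consistent
L/I-1 un ·: LL|Ll
L/I-2 un ·: LL|Ll
L/II-1 un I-1×I-2: Ll
L/II-2 aff ·: ll
L/II-3 un I-1×I-2: LL|Ll
L/II-4 ? ·: LL|Ll|ll
L/III-1 aff II-2×II-1: ll
L/III-2 un II-4×II-3: LL|Ll
L/III-3 un II-4×II-3: LL|Ll
⇒ L over [I-1,I-2,II-1,II-2,II-3,II-4,III-1,III-2,III-3]: 45 consistent

II-1 ∈ {JJ Ll, Jj Ll}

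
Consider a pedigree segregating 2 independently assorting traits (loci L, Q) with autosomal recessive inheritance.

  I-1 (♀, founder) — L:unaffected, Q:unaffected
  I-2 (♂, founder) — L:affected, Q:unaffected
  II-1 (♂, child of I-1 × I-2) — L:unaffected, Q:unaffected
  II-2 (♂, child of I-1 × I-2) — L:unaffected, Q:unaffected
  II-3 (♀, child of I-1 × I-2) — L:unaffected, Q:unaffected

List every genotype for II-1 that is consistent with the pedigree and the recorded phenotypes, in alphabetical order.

L/I-1 un ·: LL|Ll
L/I-2 aff ·: ll
L/II-1 un I-1×I-2: Ll
L/II-2 un I-1×I-2: Ll
L/II-3 un I-1×I-2: Ll
⇒ L over [I-1,I-2,II-1,II-2,II-3]: 2 consistent
Q/I-1 un ·: QQ|Qq
Q/I-2 un ·: QQ|Qq
Q/II-1 un I-1×I-2: QQ|Qq
Q/II-2 un I-1×I-2: QQ|Qq
Q/II-3 un I-1×I-2: QQ|Qq
⇒ Q over [I-1,I-2,II-1,II-2,II-3]: 25 consistent

II-1 ∈ {Ll QQ, Ll Qq}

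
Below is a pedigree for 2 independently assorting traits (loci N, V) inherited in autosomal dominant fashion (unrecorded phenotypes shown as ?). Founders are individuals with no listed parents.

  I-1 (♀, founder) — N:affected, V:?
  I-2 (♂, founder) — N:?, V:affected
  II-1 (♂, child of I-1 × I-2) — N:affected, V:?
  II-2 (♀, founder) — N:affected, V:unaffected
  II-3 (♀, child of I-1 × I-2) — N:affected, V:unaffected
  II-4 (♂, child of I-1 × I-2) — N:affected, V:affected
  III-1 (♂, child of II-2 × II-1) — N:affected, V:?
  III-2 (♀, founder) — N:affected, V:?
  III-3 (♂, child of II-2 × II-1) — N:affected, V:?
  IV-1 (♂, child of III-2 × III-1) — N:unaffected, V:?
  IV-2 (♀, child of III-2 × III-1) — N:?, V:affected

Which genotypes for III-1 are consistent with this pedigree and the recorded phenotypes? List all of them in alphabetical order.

III-1 ∈ {Nn Vv, Nn vv}

N/I-1 aff ·: Nn|NN
N/I-2 ? ·: nn|Nn|NN
N/II-1 aff I-1×I-2: Nn|NN
N/II-2 aff ·: Nn|NN
N/II-3 aff I-1×I-2: Nn|NN
N/II-4 aff I-1×I-2: Nn|NN
N/III-1 aff II-2×II-1: Nn
N/III-2 aff ·: Nn
N/III-3 aff II-2×II-1: Nn|NN
N/IV-1 un III-2×III-1: nn
N/IV-2 ? III-2×III-1: nn|Nn|NN
⇒ N over [I-1,I-2,II-1,II-2,II-3,II-4,III-1,III-2,III-3,IV-1,IV-2]: 246 consistent
V/I-1 ? ·: vv|Vv
V/I-2 aff ·: Vv
V/II-1 ? I-1×I-2: vv|Vv|VV
V/II-2 un ·: vv
V/II-3 un I-1×I-2: vv
V/II-4 aff I-1×I-2: Vv|VV
V/III-1 ? II-2×II-1: vv|Vv
V/III-2 ? ·: vv|Vv|VV
V/III-3 ? II-2×II-1: vv|Vv
V/IV-1 ? III-2×III-1: vv|Vv|VV
V/IV-2 aff III-2×III-1: Vv|VV
⇒ V over [I-1,I-2,II-1,II-2,II-3,II-4,III-1,III-2,III-3,IV-1,IV-2]: 123 consistent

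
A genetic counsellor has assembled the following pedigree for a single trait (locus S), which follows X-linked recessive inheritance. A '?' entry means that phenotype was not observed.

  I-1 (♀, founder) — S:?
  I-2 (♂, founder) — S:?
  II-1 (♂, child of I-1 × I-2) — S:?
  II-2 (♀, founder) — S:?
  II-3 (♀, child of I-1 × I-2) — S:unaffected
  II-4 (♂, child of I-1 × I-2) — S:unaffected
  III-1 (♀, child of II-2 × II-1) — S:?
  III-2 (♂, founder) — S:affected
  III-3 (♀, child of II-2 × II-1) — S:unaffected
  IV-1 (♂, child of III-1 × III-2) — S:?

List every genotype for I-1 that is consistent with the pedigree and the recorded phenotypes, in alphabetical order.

I-1 ∈ {X^SX^S, X^SX^s}

S/I-1 ? ·: X^SX^S|X^SX^s
S/I-2 ? ·: X^SY|X^sY
S/II-1 ? I-1×I-2: X^SY|X^sY
S/II-2 ? ·: X^SX^S|X^SX^s|X^sX^s
S/II-3 un I-1×I-2: X^SX^S|X^SX^s
S/II-4 un I-1×I-2: X^SY
S/III-1 ? II-2×II-1: X^SX^S|X^SX^s|X^sX^s
S/III-2 aff ·: X^sY
S/III-3 un II-2×II-1: X^SX^S|X^SX^s
S/IV-1 ? III-1×III-2: X^SY|X^sY
⇒ S over [I-1,I-2,II-1,II-2,II-3,II-4,III-1,III-2,III-3,IV-1]: 60 consistent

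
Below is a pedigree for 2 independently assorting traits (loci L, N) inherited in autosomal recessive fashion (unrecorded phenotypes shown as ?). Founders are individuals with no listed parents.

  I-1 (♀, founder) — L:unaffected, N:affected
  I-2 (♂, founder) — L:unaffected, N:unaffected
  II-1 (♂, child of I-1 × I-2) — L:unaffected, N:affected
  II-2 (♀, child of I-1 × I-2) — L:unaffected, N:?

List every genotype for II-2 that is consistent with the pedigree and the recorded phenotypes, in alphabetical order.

II-2 ∈ {LL Nn, LL nn, Ll Nn, Ll nn}

L/I-1 un ·: LL|Ll
L/I-2 un ·: LL|Ll
L/II-1 un I-1×I-2: LL|Ll
L/II-2 un I-1×I-2: LL|Ll
⇒ L over [I-1,I-2,II-1,II-2]: 13 consistent
N/I-1 aff ·: nn
N/I-2 un ·: Nn
N/II-1 aff I-1×I-2: nn
N/II-2 ? I-1×I-2: Nn|nn
⇒ N over [I-1,I-2,II-1,II-2]: 2 consistent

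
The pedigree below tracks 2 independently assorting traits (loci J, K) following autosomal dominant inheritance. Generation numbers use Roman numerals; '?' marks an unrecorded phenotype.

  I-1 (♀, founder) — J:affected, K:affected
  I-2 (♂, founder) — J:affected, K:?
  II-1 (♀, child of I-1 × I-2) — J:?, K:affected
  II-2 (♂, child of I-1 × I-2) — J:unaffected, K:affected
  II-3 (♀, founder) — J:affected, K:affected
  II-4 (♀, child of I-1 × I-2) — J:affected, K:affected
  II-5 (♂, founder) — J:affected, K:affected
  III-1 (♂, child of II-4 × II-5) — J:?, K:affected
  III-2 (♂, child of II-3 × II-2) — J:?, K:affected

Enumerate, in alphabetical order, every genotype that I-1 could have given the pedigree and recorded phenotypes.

I-1 ∈ {Jj KK, Jj Kk}

J/I-1 aff ·: Jj
J/I-2 aff ·: Jj
J/II-1 ? I-1×I-2: jj|Jj|JJ
J/II-2 un I-1×I-2: jj
J/II-3 aff ·: Jj|JJ
J/II-4 aff I-1×I-2: Jj|JJ
J/II-5 aff ·: Jj|JJ
J/III-1 ? II-4×II-5: jj|Jj|JJ
J/III-2 ? II-3×II-2: jj|Jj
⇒ J over [I-1,I-2,II-1,II-2,II-3,II-4,II-5,III-1,III-2]: 72 consistent
K/I-1 aff ·: Kk|KK
K/I-2 ? ·: kk|Kk|KK
K/II-1 aff I-1×I-2: Kk|KK
K/II-2 aff I-1×I-2: Kk|KK
K/II-3 aff ·: Kk|KK
K/II-4 aff I-1×I-2: Kk|KK
K/II-5 aff ·: Kk|KK
K/III-1 aff II-4×II-5: Kk|KK
K/III-2 aff II-3×II-2: Kk|KK
⇒ K over [I-1,I-2,II-1,II-2,II-3,II-4,II-5,III-1,III-2]: 335 consistent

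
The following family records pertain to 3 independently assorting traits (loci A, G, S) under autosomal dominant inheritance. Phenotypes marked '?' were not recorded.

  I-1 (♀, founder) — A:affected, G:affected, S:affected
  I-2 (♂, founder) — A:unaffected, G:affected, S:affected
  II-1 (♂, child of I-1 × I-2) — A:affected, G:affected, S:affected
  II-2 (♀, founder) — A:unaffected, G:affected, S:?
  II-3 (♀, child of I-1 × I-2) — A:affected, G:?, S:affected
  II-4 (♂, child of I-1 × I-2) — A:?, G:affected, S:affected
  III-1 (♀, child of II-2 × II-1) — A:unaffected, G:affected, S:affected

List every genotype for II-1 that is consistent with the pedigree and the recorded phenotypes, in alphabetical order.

II-1 ∈ {Aa GG SS, Aa GG Ss, Aa Gg SS, Aa Gg Ss}

A/I-1 aff ·: Aa|AA
A/I-2 un ·: aa
A/II-1 aff I-1×I-2: Aa
A/II-2 un ·: aa
A/II-3 aff I-1×I-2: Aa
A/II-4 ? I-1×I-2: aa|Aa
A/III-1 un II-2×II-1: aa
⇒ A over [I-1,I-2,II-1,II-2,II-3,II-4,III-1]: 3 consistent
G/I-1 aff ·: Gg|GG
G/I-2 aff ·: Gg|GG
G/II-1 aff I-1×I-2: Gg|GG
G/II-2 aff ·: Gg|GG
G/II-3 ? I-1×I-2: gg|Gg|GG
G/II-4 aff I-1×I-2: Gg|GG
G/III-1 aff II-2×II-1: Gg|GG
⇒ G over [I-1,I-2,II-1,II-2,II-3,II-4,III-1]: 101 consistent
S/I-1 aff ·: Ss|SS
S/I-2 aff ·: Ss|SS
S/II-1 aff I-1×I-2: Ss|SS
S/II-2 ? ·: ss|Ss|SS
S/II-3 aff I-1×I-2: Ss|SS
S/II-4 aff I-1×I-2: Ss|SS
S/III-1 aff II-2×II-1: Ss|SS
⇒ S over [I-1,I-2,II-1,II-2,II-3,II-4,III-1]: 112 consistent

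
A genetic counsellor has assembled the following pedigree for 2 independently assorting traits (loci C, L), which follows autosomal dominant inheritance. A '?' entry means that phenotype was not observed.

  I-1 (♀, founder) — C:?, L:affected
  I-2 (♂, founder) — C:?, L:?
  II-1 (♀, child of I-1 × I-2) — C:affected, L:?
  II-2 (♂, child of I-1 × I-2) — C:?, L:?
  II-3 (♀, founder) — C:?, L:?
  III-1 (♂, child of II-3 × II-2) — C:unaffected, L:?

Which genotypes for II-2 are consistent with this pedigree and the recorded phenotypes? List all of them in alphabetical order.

C/I-1 ? ·: cc|Cc|CC
C/I-2 ? ·: cc|Cc|CC
C/II-1 aff I-1×I-2: Cc|CC
C/II-2 ? I-1×I-2: cc|Cc
C/II-3 ? ·: cc|Cc
C/III-1 un II-3×II-2: cc
⇒ C over [I-1,I-2,II-1,II-2,II-3,III-1]: 28 consistent
L/I-1 aff ·: Ll|LL
L/I-2 ? ·: ll|Ll|LL
L/II-1 ? I-1×I-2: ll|Ll|LL
L/II-2 ? I-1×I-2: ll|Ll|LL
L/II-3 ? ·: ll|Ll|LL
L/III-1 ? II-3×II-2: ll|Ll|LL
⇒ L over [I-1,I-2,II-1,II-2,II-3,III-1]: 122 consistent

II-2 ∈ {Cc LL, Cc Ll, Cc ll, cc LL, cc Ll, cc ll}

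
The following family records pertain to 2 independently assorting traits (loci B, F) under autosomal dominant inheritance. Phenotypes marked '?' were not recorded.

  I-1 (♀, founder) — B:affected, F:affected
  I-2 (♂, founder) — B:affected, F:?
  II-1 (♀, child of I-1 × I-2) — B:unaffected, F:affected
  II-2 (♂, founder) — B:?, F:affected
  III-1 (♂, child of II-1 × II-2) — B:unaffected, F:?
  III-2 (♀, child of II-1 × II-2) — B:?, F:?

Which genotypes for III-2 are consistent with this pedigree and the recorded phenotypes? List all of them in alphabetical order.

III-2 ∈ {Bb FF, Bb Ff, Bb ff, bb FF, bb Ff, bb ff}

B/I-1 aff ·: Bb
B/I-2 aff ·: Bb
B/II-1 un I-1×I-2: bb
B/II-2 ? ·: bb|Bb
B/III-1 un II-1×II-2: bb
B/III-2 ? II-1×II-2: bb|Bb
⇒ B over [I-1,I-2,II-1,II-2,III-1,III-2]: 3 consistent
F/I-1 aff ·: Ff|FF
F/I-2 ? ·: ff|Ff|FF
F/II-1 aff I-1×I-2: Ff|FF
F/II-2 aff ·: Ff|FF
F/III-1 ? II-1×II-2: ff|Ff|FF
F/III-2 ? II-1×II-2: ff|Ff|FF
⇒ F over [I-1,I-2,II-1,II-2,III-1,III-2]: 85 consistent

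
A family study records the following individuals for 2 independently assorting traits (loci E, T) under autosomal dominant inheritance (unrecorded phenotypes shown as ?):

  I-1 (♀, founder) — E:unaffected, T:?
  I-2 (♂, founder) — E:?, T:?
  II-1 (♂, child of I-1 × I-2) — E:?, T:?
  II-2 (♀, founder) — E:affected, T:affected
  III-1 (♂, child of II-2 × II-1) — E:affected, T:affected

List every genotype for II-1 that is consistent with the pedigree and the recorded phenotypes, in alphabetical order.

II-1 ∈ {Ee TT, Ee Tt, Ee tt, ee TT, ee Tt, ee tt}

E/I-1 un ·: ee
E/I-2 ? ·: ee|Ee|EE
E/II-1 ? I-1×I-2: ee|Ee
E/II-2 aff ·: Ee|EE
E/III-1 aff II-2×II-1: Ee|EE
⇒ E over [I-1,I-2,II-1,II-2,III-1]: 12 consistent
T/I-1 ? ·: tt|Tt|TT
T/I-2 ? ·: tt|Tt|TT
T/II-1 ? I-1×I-2: tt|Tt|TT
T/II-2 aff ·: Tt|TT
T/III-1 aff II-2×II-1: Tt|TT
⇒ T over [I-1,I-2,II-1,II-2,III-1]: 48 consistent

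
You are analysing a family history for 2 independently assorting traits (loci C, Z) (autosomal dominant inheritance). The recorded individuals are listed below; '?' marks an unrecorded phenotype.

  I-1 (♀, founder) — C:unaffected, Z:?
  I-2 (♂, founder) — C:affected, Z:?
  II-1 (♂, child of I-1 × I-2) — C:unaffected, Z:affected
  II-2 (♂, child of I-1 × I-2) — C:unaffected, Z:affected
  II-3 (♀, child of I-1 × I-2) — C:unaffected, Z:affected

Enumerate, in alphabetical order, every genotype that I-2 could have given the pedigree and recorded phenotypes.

C/I-1 un ·: cc
C/I-2 aff ·: Cc
C/II-1 un I-1×I-2: cc
C/II-2 un I-1×I-2: cc
C/II-3 un I-1×I-2: cc
⇒ C over [I-1,I-2,II-1,II-2,II-3]: 1 consistent
Z/I-1 ? ·: zz|Zz|ZZ
Z/I-2 ? ·: zz|Zz|ZZ
Z/II-1 aff I-1×I-2: Zz|ZZ
Z/II-2 aff I-1×I-2: Zz|ZZ
Z/II-3 aff I-1×I-2: Zz|ZZ
⇒ Z over [I-1,I-2,II-1,II-2,II-3]: 29 consistent

I-2 ∈ {Cc ZZ, Cc Zz, Cc zz}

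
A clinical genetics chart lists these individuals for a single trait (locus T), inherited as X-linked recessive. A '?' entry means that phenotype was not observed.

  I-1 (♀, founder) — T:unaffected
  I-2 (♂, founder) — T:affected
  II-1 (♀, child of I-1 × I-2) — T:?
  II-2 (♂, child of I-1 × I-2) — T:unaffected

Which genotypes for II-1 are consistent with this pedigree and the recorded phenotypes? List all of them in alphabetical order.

T/I-1 un ·: X^TX^T|X^TX^t
T/I-2 aff ·: X^tY
T/II-1 ? I-1×I-2: X^TX^t|X^tX^t
T/II-2 un I-1×I-2: X^TY
⇒ T over [I-1,I-2,II-1,II-2]: 3 consistent

II-1 ∈ {X^TX^t, X^tX^t}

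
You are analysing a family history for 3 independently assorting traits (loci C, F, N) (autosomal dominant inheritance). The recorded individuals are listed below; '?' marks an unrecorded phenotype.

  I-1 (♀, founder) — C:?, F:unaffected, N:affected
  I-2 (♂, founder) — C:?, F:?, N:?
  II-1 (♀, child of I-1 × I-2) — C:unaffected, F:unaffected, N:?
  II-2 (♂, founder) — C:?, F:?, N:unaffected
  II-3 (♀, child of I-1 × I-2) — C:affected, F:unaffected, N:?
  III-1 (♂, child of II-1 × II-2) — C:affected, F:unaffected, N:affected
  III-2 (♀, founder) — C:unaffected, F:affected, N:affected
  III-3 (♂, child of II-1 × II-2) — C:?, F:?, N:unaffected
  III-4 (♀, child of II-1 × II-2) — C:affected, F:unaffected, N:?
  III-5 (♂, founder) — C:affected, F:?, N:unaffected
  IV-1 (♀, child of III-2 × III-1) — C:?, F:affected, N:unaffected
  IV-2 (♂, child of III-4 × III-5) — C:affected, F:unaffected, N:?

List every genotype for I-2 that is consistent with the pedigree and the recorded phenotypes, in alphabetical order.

I-2 ∈ {Cc Ff NN, Cc Ff Nn, Cc Ff nn, Cc ff NN, Cc ff Nn, Cc ff nn, cc Ff NN, cc Ff Nn, cc Ff nn, cc ff NN, cc ff Nn, cc ff nn}

C/I-1 ? ·: cc|Cc
C/I-2 ? ·: cc|Cc
C/II-1 un I-1×I-2: cc
C/II-2 ? ·: Cc|CC
C/II-3 aff I-1×I-2: Cc|CC
C/III-1 aff II-1×II-2: Cc
C/III-2 un ·: cc
C/III-3 ? II-1×II-2: cc|Cc
C/III-4 aff II-1×II-2: Cc
C/III-5 aff ·: Cc|CC
C/IV-1 ? III-2×III-1: cc|Cc
C/IV-2 aff III-4×III-5: Cc|CC
⇒ C over [I-1,I-2,II-1,II-2,II-3,III-1,III-2,III-3,III-4,III-5,IV-1,IV-2]: 96 consistent
F/I-1 un ·: ff
F/I-2 ? ·: ff|Ff
F/II-1 un I-1×I-2: ff
F/II-2 ? ·: ff|Ff
F/II-3 un I-1×I-2: ff
F/III-1 un II-1×II-2: ff
F/III-2 aff ·: Ff|FF
F/III-3 ? II-1×II-2: ff|Ff
F/III-4 un II-1×II-2: ff
F/III-5 ? ·: ff|Ff
F/IV-1 aff III-2×III-1: Ff
F/IV-2 un III-4×III-5: ff
⇒ F over [I-1,I-2,II-1,II-2,II-3,III-1,III-2,III-3,III-4,III-5,IV-1,IV-2]: 24 consistent
N/I-1 aff ·: Nn|NN
N/I-2 ? ·: nn|Nn|NN
N/II-1 ? I-1×I-2: Nn
N/II-2 un ·: nn
N/II-3 ? I-1×I-2: nn|Nn|NN
N/III-1 aff II-1×II-2: Nn
N/III-2 aff ·: Nn
N/III-3 un II-1×II-2: nn
N/III-4 ? II-1×II-2: nn|Nn
N/III-5 un ·: nn
N/IV-1 un III-2×III-1: nn
N/IV-2 ? III-4×III-5: nn|Nn
⇒ N over [I-1,I-2,II-1,II-2,II-3,III-1,III-2,III-3,III-4,III-5,IV-1,IV-2]: 30 consistent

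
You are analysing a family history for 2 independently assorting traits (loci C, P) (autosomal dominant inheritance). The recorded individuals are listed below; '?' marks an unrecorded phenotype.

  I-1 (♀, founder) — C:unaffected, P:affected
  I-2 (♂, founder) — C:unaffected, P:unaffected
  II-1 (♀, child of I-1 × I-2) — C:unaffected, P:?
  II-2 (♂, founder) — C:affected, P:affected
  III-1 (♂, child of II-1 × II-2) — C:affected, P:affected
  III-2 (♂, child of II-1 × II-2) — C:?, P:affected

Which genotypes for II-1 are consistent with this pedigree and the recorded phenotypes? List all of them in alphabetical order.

II-1 ∈ {cc Pp, cc pp}

C/I-1 un ·: cc
C/I-2 un ·: cc
C/II-1 un I-1×I-2: cc
C/II-2 aff ·: Cc|CC
C/III-1 aff II-1×II-2: Cc
C/III-2 ? II-1×II-2: cc|Cc
⇒ C over [I-1,I-2,II-1,II-2,III-1,III-2]: 3 consistent
P/I-1 aff ·: Pp|PP
P/I-2 un ·: pp
P/II-1 ? I-1×I-2: pp|Pp
P/II-2 aff ·: Pp|PP
P/III-1 aff II-1×II-2: Pp|PP
P/III-2 aff II-1×II-2: Pp|PP
⇒ P over [I-1,I-2,II-1,II-2,III-1,III-2]: 18 consistent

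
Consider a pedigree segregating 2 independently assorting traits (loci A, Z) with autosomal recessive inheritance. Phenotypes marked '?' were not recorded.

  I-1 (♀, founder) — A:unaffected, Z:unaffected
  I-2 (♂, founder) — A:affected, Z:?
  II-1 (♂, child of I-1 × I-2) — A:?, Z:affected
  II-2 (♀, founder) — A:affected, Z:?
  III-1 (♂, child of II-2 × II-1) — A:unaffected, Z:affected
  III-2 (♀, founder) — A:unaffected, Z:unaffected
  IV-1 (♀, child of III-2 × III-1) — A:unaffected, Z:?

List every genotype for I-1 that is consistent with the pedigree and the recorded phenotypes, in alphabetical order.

I-1 ∈ {AA Zz, Aa Zz}

A/I-1 un ·: AA|Aa
A/I-2 aff ·: aa
A/II-1 ? I-1×I-2: Aa
A/II-2 aff ·: aa
A/III-1 un II-2×II-1: Aa
A/III-2 un ·: AA|Aa
A/IV-1 un III-2×III-1: AA|Aa
⇒ A over [I-1,I-2,II-1,II-2,III-1,III-2,IV-1]: 8 consistent
Z/I-1 un ·: Zz
Z/I-2 ? ·: Zz|zz
Z/II-1 aff I-1×I-2: zz
Z/II-2 ? ·: Zz|zz
Z/III-1 aff II-2×II-1: zz
Z/III-2 un ·: ZZ|Zz
Z/IV-1 ? III-2×III-1: Zz|zz
⇒ Z over [I-1,I-2,II-1,II-2,III-1,III-2,IV-1]: 12 consistent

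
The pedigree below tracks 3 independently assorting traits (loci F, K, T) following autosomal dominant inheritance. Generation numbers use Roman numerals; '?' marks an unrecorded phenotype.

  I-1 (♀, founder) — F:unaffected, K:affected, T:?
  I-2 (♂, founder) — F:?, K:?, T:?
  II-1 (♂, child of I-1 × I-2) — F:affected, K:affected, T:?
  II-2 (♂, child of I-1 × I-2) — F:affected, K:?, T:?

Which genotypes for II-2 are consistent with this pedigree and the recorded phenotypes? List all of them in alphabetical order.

II-2 ∈ {Ff KK TT, Ff KK Tt, Ff KK tt, Ff Kk TT, Ff Kk Tt, Ff Kk tt, Ff kk TT, Ff kk Tt, Ff kk tt}

F/I-1 un ·: ff
F/I-2 ? ·: Ff|FF
F/II-1 aff I-1×I-2: Ff
F/II-2 aff I-1×I-2: Ff
⇒ F over [I-1,I-2,II-1,II-2]: 2 consistent
K/I-1 aff ·: Kk|KK
K/I-2 ? ·: kk|Kk|KK
K/II-1 aff I-1×I-2: Kk|KK
K/II-2 ? I-1×I-2: kk|Kk|KK
⇒ K over [I-1,I-2,II-1,II-2]: 18 consistent
T/I-1 ? ·: tt|Tt|TT
T/I-2 ? ·: tt|Tt|TT
T/II-1 ? I-1×I-2: tt|Tt|TT
T/II-2 ? I-1×I-2: tt|Tt|TT
⇒ T over [I-1,I-2,II-1,II-2]: 29 consistent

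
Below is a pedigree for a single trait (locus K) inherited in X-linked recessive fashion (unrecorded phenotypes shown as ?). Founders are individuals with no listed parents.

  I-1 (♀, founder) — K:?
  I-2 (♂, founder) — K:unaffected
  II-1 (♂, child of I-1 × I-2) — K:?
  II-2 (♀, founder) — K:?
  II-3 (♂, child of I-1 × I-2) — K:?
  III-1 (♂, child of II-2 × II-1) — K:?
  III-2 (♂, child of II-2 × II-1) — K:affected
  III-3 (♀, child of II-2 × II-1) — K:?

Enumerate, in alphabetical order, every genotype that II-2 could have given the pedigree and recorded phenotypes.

II-2 ∈ {X^KX^k, X^kX^k}

K/I-1 ? ·: X^KX^K|X^KX^k|X^kX^k
K/I-2 un ·: X^KY
K/II-1 ? I-1×I-2: X^KY|X^kY
K/II-2 ? ·: X^KX^k|X^kX^k
K/II-3 ? I-1×I-2: X^KY|X^kY
K/III-1 ? II-2×II-1: X^KY|X^kY
K/III-2 aff II-2×II-1: X^kY
K/III-3 ? II-2×II-1: X^KX^K|X^KX^k|X^kX^k
⇒ K over [I-1,I-2,II-1,II-2,II-3,III-1,III-2,III-3]: 30 consistent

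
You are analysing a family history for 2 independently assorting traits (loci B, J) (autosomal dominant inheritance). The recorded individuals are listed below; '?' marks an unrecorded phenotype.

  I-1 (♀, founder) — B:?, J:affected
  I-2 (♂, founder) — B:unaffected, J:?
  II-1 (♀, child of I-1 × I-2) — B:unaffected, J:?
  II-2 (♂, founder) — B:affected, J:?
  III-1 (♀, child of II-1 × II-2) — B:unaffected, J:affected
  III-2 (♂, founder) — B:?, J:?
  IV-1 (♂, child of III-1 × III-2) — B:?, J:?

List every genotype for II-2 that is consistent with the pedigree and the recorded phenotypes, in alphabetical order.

II-2 ∈ {Bb JJ, Bb Jj, Bb jj}

B/I-1 ? ·: bb|Bb
B/I-2 un ·: bb
B/II-1 un I-1×I-2: bb
B/II-2 aff ·: Bb
B/III-1 un II-1×II-2: bb
B/III-2 ? ·: bb|Bb|BB
B/IV-1 ? III-1×III-2: bb|Bb
⇒ B over [I-1,I-2,II-1,II-2,III-1,III-2,IV-1]: 8 consistent
J/I-1 aff ·: Jj|JJ
J/I-2 ? ·: jj|Jj|JJ
J/II-1 ? I-1×I-2: jj|Jj|JJ
J/II-2 ? ·: jj|Jj|JJ
J/III-1 aff II-1×II-2: Jj|JJ
J/III-2 ? ·: jj|Jj|JJ
J/IV-1 ? III-1×III-2: jj|Jj|JJ
⇒ J over [I-1,I-2,II-1,II-2,III-1,III-2,IV-1]: 261 consistent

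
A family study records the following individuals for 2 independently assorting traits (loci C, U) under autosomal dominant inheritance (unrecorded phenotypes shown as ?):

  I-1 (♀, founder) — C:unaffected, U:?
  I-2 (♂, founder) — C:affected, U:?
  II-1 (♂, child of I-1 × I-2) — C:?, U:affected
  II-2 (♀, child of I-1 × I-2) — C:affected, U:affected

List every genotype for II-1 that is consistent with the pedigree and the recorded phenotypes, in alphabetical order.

C/I-1 un ·: cc
C/I-2 aff ·: Cc|CC
C/II-1 ? I-1×I-2: cc|Cc
C/II-2 aff I-1×I-2: Cc
⇒ C over [I-1,I-2,II-1,II-2]: 3 consistent
U/I-1 ? ·: uu|Uu|UU
U/I-2 ? ·: uu|Uu|UU
U/II-1 aff I-1×I-2: Uu|UU
U/II-2 aff I-1×I-2: Uu|UU
⇒ U over [I-1,I-2,II-1,II-2]: 17 consistent

II-1 ∈ {Cc UU, Cc Uu, cc UU, cc Uu}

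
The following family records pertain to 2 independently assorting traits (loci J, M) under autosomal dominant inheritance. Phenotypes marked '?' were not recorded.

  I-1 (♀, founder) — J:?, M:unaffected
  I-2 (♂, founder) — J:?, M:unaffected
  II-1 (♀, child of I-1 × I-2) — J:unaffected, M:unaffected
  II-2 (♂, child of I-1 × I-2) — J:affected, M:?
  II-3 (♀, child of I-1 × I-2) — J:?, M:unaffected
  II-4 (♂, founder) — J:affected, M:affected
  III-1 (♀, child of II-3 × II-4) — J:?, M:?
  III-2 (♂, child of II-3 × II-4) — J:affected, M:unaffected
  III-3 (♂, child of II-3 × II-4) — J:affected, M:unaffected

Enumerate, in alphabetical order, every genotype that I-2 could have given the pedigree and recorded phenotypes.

J/I-1 ? ·: jj|Jj
J/I-2 ? ·: jj|Jj
J/II-1 un I-1×I-2: jj
J/II-2 aff I-1×I-2: Jj|JJ
J/II-3 ? I-1×I-2: jj|Jj|JJ
J/II-4 aff ·: Jj|JJ
J/III-1 ? II-3×II-4: jj|Jj|JJ
J/III-2 aff II-3×II-4: Jj|JJ
J/III-3 aff II-3×II-4: Jj|JJ
⇒ J over [I-1,I-2,II-1,II-2,II-3,II-4,III-1,III-2,III-3]: 110 consistent
M/I-1 un ·: mm
M/I-2 un ·: mm
M/II-1 un I-1×I-2: mm
M/II-2 ? I-1×I-2: mm
M/II-3 un I-1×I-2: mm
M/II-4 aff ·: Mm
M/III-1 ? II-3×II-4: mm|Mm
M/III-2 un II-3×II-4: mm
M/III-3 un II-3×II-4: mm
⇒ M over [I-1,I-2,II-1,II-2,II-3,II-4,III-1,III-2,III-3]: 2 consistent

I-2 ∈ {Jj mm, jj mm}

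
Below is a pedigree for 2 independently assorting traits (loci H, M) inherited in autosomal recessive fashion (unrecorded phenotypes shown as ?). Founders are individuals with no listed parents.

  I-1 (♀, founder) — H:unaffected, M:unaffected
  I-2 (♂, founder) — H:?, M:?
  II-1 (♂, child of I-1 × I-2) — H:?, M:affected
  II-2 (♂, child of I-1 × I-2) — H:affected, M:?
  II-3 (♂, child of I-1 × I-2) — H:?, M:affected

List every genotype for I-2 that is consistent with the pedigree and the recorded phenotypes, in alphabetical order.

H/I-1 un ·: Hh
H/I-2 ? ·: Hh|hh
H/II-1 ? I-1×I-2: HH|Hh|hh
H/II-2 aff I-1×I-2: hh
H/II-3 ? I-1×I-2: HH|Hh|hh
⇒ H over [I-1,I-2,II-1,II-2,II-3]: 13 consistent
M/I-1 un ·: Mm
M/I-2 ? ·: Mm|mm
M/II-1 aff I-1×I-2: mm
M/II-2 ? I-1×I-2: MM|Mm|mm
M/II-3 aff I-1×I-2: mm
⇒ M over [I-1,I-2,II-1,II-2,II-3]: 5 consistent

I-2 ∈ {Hh Mm, Hh mm, hh Mm, hh mm}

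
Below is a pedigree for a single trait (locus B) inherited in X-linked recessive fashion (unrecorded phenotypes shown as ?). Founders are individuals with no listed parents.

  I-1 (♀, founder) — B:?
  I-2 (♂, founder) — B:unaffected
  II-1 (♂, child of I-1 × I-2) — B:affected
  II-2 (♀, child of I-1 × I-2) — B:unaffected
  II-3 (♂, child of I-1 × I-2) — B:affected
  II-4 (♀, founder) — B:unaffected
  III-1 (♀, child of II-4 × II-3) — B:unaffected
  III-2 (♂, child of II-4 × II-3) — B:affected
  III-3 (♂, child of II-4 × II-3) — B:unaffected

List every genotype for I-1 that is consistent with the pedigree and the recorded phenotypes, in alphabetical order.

B/I-1 ? ·: X^BX^b|X^bX^b
B/I-2 un ·: X^BY
B/II-1 aff I-1×I-2: X^bY
B/II-2 un I-1×I-2: X^BX^B|X^BX^b
B/II-3 aff I-1×I-2: X^bY
B/II-4 un ·: X^BX^b
B/III-1 un II-4×II-3: X^BX^b
B/III-2 aff II-4×II-3: X^bY
B/III-3 un II-4×II-3: X^BY
⇒ B over [I-1,I-2,II-1,II-2,II-3,II-4,III-1,III-2,III-3]: 3 consistent

I-1 ∈ {X^BX^b, X^bX^b}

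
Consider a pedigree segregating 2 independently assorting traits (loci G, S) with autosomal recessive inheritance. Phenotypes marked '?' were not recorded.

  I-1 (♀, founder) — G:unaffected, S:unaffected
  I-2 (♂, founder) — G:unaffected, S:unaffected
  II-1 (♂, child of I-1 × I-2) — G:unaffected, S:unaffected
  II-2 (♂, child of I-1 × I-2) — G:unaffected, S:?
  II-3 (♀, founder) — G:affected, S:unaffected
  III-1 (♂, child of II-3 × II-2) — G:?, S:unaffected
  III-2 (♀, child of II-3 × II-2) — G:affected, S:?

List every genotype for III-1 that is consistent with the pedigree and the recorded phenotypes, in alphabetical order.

III-1 ∈ {Gg SS, Gg Ss, gg SS, gg Ss}

G/I-1 un ·: GG|Gg
G/I-2 un ·: GG|Gg
G/II-1 un I-1×I-2: GG|Gg
G/II-2 un I-1×I-2: Gg
G/II-3 aff ·: gg
G/III-1 ? II-3×II-2: Gg|gg
G/III-2 aff II-3×II-2: gg
⇒ G over [I-1,I-2,II-1,II-2,II-3,III-1,III-2]: 12 consistent
S/I-1 un ·: SS|Ss
S/I-2 un ·: SS|Ss
S/II-1 un I-1×I-2: SS|Ss
S/II-2 ? I-1×I-2: SS|Ss|ss
S/II-3 un ·: SS|Ss
S/III-1 un II-3×II-2: SS|Ss
S/III-2 ? II-3×II-2: SS|Ss|ss
⇒ S over [I-1,I-2,II-1,II-2,II-3,III-1,III-2]: 101 consistent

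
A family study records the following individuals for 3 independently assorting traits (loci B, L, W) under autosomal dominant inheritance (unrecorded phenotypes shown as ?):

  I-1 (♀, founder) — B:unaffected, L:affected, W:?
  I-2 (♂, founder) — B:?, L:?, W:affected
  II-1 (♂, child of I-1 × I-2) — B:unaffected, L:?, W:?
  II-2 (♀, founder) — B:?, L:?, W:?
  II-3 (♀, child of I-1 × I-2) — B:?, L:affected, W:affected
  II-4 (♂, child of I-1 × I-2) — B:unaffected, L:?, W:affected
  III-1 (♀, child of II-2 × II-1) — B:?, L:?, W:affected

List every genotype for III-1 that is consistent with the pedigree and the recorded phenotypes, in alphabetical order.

B/I-1 un ·: bb
B/I-2 ? ·: bb|Bb
B/II-1 un I-1×I-2: bb
B/II-2 ? ·: bb|Bb|BB
B/II-3 ? I-1×I-2: bb|Bb
B/II-4 un I-1×I-2: bb
B/III-1 ? II-2×II-1: bb|Bb
⇒ B over [I-1,I-2,II-1,II-2,II-3,II-4,III-1]: 12 consistent
L/I-1 aff ·: Ll|LL
L/I-2 ? ·: ll|Ll|LL
L/II-1 ? I-1×I-2: ll|Ll|LL
L/II-2 ? ·: ll|Ll|LL
L/II-3 aff I-1×I-2: Ll|LL
L/II-4 ? I-1×I-2: ll|Ll|LL
L/III-1 ? II-2×II-1: ll|Ll|LL
⇒ L over [I-1,I-2,II-1,II-2,II-3,II-4,III-1]: 211 consistent
W/I-1 ? ·: ww|Ww|WW
W/I-2 aff ·: Ww|WW
W/II-1 ? I-1×I-2: ww|Ww|WW
W/II-2 ? ·: ww|Ww|WW
W/II-3 aff I-1×I-2: Ww|WW
W/II-4 aff I-1×I-2: Ww|WW
W/III-1 aff II-2×II-1: Ww|WW
⇒ W over [I-1,I-2,II-1,II-2,II-3,II-4,III-1]: 132 consistent

III-1 ∈ {Bb LL WW, Bb LL Ww, Bb Ll WW, Bb Ll Ww, Bb ll WW, Bb ll Ww, bb LL WW, bb LL Ww, bb Ll WW, bb Ll Ww, bb ll WW, bb ll Ww}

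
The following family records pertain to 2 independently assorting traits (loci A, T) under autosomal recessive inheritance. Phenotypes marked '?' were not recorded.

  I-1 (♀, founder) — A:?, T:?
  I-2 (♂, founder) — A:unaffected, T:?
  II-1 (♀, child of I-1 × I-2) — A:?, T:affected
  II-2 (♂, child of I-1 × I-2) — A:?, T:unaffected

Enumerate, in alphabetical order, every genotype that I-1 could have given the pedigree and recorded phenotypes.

I-1 ∈ {AA Tt, AA tt, Aa Tt, Aa tt, aa Tt, aa tt}

A/I-1 ? ·: AA|Aa|aa
A/I-2 un ·: AA|Aa
A/II-1 ? I-1×I-2: AA|Aa|aa
A/II-2 ? I-1×I-2: AA|Aa|aa
⇒ A over [I-1,I-2,II-1,II-2]: 23 consistent
T/I-1 ? ·: Tt|tt
T/I-2 ? ·: Tt|tt
T/II-1 aff I-1×I-2: tt
T/II-2 un I-1×I-2: TT|Tt
⇒ T over [I-1,I-2,II-1,II-2]: 4 consistent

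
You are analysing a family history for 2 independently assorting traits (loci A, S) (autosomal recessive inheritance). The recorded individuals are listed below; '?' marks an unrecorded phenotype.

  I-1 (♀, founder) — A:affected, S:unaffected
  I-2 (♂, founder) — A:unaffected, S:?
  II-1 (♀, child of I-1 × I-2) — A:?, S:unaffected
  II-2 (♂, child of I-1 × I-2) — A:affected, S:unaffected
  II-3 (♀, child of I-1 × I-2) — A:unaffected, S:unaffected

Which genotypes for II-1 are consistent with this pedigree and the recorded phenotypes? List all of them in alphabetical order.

II-1 ∈ {Aa SS, Aa Ss, aa SS, aa Ss}

A/I-1 aff ·: aa
A/I-2 un ·: Aa
A/II-1 ? I-1×I-2: Aa|aa
A/II-2 aff I-1×I-2: aa
A/II-3 un I-1×I-2: Aa
⇒ A over [I-1,I-2,II-1,II-2,II-3]: 2 consistent
S/I-1 un ·: SS|Ss
S/I-2 ? ·: SS|Ss|ss
S/II-1 un I-1×I-2: SS|Ss
S/II-2 un I-1×I-2: SS|Ss
S/II-3 un I-1×I-2: SS|Ss
⇒ S over [I-1,I-2,II-1,II-2,II-3]: 27 consistent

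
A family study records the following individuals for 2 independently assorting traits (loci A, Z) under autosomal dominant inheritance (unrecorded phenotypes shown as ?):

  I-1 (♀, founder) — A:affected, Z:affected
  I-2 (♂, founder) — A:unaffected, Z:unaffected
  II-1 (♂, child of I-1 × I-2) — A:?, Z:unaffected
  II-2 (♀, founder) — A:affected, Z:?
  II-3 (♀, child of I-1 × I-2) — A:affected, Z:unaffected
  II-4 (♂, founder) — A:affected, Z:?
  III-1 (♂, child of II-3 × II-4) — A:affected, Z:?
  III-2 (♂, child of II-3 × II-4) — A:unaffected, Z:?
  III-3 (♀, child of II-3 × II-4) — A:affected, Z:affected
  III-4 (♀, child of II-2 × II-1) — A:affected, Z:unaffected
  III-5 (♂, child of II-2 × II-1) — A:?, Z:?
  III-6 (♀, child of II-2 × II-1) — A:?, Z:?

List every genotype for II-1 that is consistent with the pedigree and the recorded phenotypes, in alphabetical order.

II-1 ∈ {Aa zz, aa zz}

A/I-1 aff ·: Aa|AA
A/I-2 un ·: aa
A/II-1 ? I-1×I-2: aa|Aa
A/II-2 aff ·: Aa|AA
A/II-3 aff I-1×I-2: Aa
A/II-4 aff ·: Aa
A/III-1 aff II-3×II-4: Aa|AA
A/III-2 un II-3×II-4: aa
A/III-3 aff II-3×II-4: Aa|AA
A/III-4 aff II-2×II-1: Aa|AA
A/III-5 ? II-2×II-1: aa|Aa|AA
A/III-6 ? II-2×II-1: aa|Aa|AA
⇒ A over [I-1,I-2,II-1,II-2,II-3,II-4,III-1,III-2,III-3,III-4,III-5,III-6]: 228 consistent
Z/I-1 aff ·: Zz
Z/I-2 un ·: zz
Z/II-1 un I-1×I-2: zz
Z/II-2 ? ·: zz|Zz
Z/II-3 un I-1×I-2: zz
Z/II-4 ? ·: Zz|ZZ
Z/III-1 ? II-3×II-4: zz|Zz
Z/III-2 ? II-3×II-4: zz|Zz
Z/III-3 aff II-3×II-4: Zz
Z/III-4 un II-2×II-1: zz
Z/III-5 ? II-2×II-1: zz|Zz
Z/III-6 ? II-2×II-1: zz|Zz
⇒ Z over [I-1,I-2,II-1,II-2,II-3,II-4,III-1,III-2,III-3,III-4,III-5,III-6]: 25 consistent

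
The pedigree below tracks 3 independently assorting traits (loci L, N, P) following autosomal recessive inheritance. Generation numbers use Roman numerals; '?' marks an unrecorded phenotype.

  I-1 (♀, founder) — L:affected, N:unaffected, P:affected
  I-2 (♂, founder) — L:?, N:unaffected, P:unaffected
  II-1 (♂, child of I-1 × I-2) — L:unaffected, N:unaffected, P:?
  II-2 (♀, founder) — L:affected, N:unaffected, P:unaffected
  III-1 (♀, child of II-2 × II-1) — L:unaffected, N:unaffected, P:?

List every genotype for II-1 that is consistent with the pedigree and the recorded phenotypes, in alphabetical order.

L/I-1 aff ·: ll
L/I-2 ? ·: LL|Ll
L/II-1 un I-1×I-2: Ll
L/II-2 aff ·: ll
L/III-1 un II-2×II-1: Ll
⇒ L over [I-1,I-2,II-1,II-2,III-1]: 2 consistent
N/I-1 un ·: NN|Nn
N/I-2 un ·: NN|Nn
N/II-1 un I-1×I-2: NN|Nn
N/II-2 un ·: NN|Nn
N/III-1 un II-2×II-1: NN|Nn
⇒ N over [I-1,I-2,II-1,II-2,III-1]: 24 consistent
P/I-1 aff ·: pp
P/I-2 un ·: PP|Pp
P/II-1 ? I-1×I-2: Pp|pp
P/II-2 un ·: PP|Pp
P/III-1 ? II-2×II-1: PP|Pp|pp
⇒ P over [I-1,I-2,II-1,II-2,III-1]: 13 consistent

II-1 ∈ {Ll NN Pp, Ll NN pp, Ll Nn Pp, Ll Nn pp}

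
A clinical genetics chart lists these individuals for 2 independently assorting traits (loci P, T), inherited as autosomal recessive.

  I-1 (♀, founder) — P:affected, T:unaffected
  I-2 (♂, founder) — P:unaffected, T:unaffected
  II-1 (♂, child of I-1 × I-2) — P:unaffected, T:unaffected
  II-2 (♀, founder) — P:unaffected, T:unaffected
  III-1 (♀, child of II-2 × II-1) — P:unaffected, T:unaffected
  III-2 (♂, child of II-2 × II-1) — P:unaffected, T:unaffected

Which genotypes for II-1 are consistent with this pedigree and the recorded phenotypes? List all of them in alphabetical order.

P/I-1 aff ·: pp
P/I-2 un ·: PP|Pp
P/II-1 un I-1×I-2: Pp
P/II-2 un ·: PP|Pp
P/III-1 un II-2×II-1: PP|Pp
P/III-2 un II-2×II-1: PP|Pp
⇒ P over [I-1,I-2,II-1,II-2,III-1,III-2]: 16 consistent
T/I-1 un ·: TT|Tt
T/I-2 un ·: TT|Tt
T/II-1 un I-1×I-2: TT|Tt
T/II-2 un ·: TT|Tt
T/III-1 un II-2×II-1: TT|Tt
T/III-2 un II-2×II-1: TT|Tt
⇒ T over [I-1,I-2,II-1,II-2,III-1,III-2]: 44 consistent

II-1 ∈ {Pp TT, Pp Tt}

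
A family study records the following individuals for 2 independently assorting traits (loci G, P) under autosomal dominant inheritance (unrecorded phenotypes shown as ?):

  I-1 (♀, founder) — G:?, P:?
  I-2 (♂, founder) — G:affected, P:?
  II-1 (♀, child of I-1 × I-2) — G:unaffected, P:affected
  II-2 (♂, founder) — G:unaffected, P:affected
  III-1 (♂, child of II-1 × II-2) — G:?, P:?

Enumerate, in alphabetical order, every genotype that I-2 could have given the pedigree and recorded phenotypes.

I-2 ∈ {Gg PP, Gg Pp, Gg pp}

G/I-1 ? ·: gg|Gg
G/I-2 aff ·: Gg
G/II-1 un I-1×I-2: gg
G/II-2 un ·: gg
G/III-1 ? II-1×II-2: gg
⇒ G over [I-1,I-2,II-1,II-2,III-1]: 2 consistent
P/I-1 ? ·: pp|Pp|PP
P/I-2 ? ·: pp|Pp|PP
P/II-1 aff I-1×I-2: Pp|PP
P/II-2 aff ·: Pp|PP
P/III-1 ? II-1×II-2: pp|Pp|PP
⇒ P over [I-1,I-2,II-1,II-2,III-1]: 47 consistent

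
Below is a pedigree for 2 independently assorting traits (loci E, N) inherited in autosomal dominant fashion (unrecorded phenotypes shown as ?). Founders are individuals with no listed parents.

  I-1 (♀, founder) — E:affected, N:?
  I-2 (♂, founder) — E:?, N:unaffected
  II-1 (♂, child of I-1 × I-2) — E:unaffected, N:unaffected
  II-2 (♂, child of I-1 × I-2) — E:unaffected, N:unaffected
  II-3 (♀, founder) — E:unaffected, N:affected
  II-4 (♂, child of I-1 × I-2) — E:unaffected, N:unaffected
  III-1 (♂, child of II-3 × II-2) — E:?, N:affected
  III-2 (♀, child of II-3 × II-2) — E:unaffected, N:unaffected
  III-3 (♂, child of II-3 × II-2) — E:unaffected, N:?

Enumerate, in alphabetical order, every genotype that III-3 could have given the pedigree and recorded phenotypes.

E/I-1 aff ·: Ee
E/I-2 ? ·: ee|Ee
E/II-1 un I-1×I-2: ee
E/II-2 un I-1×I-2: ee
E/II-3 un ·: ee
E/II-4 un I-1×I-2: ee
E/III-1 ? II-3×II-2: ee
E/III-2 un II-3×II-2: ee
E/III-3 un II-3×II-2: ee
⇒ E over [I-1,I-2,II-1,II-2,II-3,II-4,III-1,III-2,III-3]: 2 consistent
N/I-1 ? ·: nn|Nn
N/I-2 un ·: nn
N/II-1 un I-1×I-2: nn
N/II-2 un I-1×I-2: nn
N/II-3 aff ·: Nn
N/II-4 un I-1×I-2: nn
N/III-1 aff II-3×II-2: Nn
N/III-2 un II-3×II-2: nn
N/III-3 ? II-3×II-2: nn|Nn
⇒ N over [I-1,I-2,II-1,II-2,II-3,II-4,III-1,III-2,III-3]: 4 consistent

III-3 ∈ {ee Nn, ee nn}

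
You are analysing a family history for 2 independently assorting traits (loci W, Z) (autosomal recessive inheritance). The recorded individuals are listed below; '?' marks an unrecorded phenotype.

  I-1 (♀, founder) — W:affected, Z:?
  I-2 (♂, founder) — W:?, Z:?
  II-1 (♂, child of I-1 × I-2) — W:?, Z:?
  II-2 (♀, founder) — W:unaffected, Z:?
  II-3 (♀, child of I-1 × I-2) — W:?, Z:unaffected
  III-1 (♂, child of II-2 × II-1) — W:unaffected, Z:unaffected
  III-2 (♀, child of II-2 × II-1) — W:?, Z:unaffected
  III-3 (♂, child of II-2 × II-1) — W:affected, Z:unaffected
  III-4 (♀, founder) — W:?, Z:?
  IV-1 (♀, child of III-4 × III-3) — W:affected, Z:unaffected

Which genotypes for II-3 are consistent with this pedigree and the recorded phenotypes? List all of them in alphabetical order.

W/I-1 aff ·: ww
W/I-2 ? ·: WW|Ww|ww
W/II-1 ? I-1×I-2: Ww|ww
W/II-2 un ·: Ww
W/II-3 ? I-1×I-2: Ww|ww
W/III-1 un II-2×II-1: WW|Ww
W/III-2 ? II-2×II-1: WW|Ww|ww
W/III-3 aff II-2×II-1: ww
W/III-4 ? ·: Ww|ww
W/IV-1 aff III-4×III-3: ww
⇒ W over [I-1,I-2,II-1,II-2,II-3,III-1,III-2,III-3,III-4,IV-1]: 48 consistent
Z/I-1 ? ·: ZZ|Zz|zz
Z/I-2 ? ·: ZZ|Zz|zz
Z/II-1 ? I-1×I-2: ZZ|Zz|zz
Z/II-2 ? ·: ZZ|Zz|zz
Z/II-3 un I-1×I-2: ZZ|Zz
Z/III-1 un II-2×II-1: ZZ|Zz
Z/III-2 un II-2×II-1: ZZ|Zz
Z/III-3 un II-2×II-1: ZZ|Zz
Z/III-4 ? ·: ZZ|Zz|zz
Z/IV-1 un III-4×III-3: ZZ|Zz
⇒ Z over [I-1,I-2,II-1,II-2,II-3,III-1,III-2,III-3,III-4,IV-1]: 1125 consistent

II-3 ∈ {Ww ZZ, Ww Zz, ww ZZ, ww Zz}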